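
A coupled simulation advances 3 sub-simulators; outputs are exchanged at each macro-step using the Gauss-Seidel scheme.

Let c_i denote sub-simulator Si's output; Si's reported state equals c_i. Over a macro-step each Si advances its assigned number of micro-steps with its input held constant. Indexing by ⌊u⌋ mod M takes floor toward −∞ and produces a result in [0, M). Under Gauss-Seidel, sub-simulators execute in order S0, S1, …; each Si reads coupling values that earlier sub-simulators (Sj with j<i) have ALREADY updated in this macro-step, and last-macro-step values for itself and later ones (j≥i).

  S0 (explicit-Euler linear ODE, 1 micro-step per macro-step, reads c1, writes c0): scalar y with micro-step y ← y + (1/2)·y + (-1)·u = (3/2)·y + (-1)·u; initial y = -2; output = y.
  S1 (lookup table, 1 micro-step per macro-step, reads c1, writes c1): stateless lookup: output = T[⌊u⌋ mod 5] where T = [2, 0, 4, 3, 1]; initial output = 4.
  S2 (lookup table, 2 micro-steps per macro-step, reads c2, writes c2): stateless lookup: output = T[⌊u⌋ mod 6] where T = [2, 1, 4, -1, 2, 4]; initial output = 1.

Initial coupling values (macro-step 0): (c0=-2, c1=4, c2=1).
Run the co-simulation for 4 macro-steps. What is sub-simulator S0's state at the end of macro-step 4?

macro 1: S0 reads c1=4 → after 1×micro: -7; S1 reads c1=4 → after 1×micro: 1; S2 reads c2=1 → after 2×micro: 1 ⇒ (c0=-7, c1=1, c2=1)
macro 2: S0 reads c1=1 → after 1×micro: -23/2; S1 reads c1=1 → after 1×micro: 0; S2 reads c2=1 → after 2×micro: 1 ⇒ (c0=-23/2, c1=0, c2=1)
macro 3: S0 reads c1=0 → after 1×micro: -69/4; S1 reads c1=0 → after 1×micro: 2; S2 reads c2=1 → after 2×micro: 1 ⇒ (c0=-69/4, c1=2, c2=1)
macro 4: S0 reads c1=2 → after 1×micro: -223/8; S1 reads c1=2 → after 1×micro: 4; S2 reads c2=1 → after 2×micro: 1 ⇒ (c0=-223/8, c1=4, c2=1)

S0 state at macro-step 4 = -223/8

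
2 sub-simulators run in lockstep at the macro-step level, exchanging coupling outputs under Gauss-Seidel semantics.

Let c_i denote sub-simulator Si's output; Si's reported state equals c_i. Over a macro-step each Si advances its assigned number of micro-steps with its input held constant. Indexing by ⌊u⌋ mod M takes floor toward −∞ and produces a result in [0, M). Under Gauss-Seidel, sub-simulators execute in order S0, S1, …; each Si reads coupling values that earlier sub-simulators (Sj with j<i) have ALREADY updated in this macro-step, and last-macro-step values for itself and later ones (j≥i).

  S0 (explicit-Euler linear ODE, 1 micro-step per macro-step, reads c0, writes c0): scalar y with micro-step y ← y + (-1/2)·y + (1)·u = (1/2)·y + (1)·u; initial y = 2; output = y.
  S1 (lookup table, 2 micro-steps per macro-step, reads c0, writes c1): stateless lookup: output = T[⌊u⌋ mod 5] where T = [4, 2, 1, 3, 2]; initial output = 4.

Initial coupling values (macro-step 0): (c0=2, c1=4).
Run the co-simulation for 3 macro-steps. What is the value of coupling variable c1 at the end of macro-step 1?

c1 at macro-step 1 = 3

macro 1: S0 reads c0=2 → after 1×micro: 3; S1 reads c0=3 → after 2×micro: 3 ⇒ (c0=3, c1=3)
macro 2: S0 reads c0=3 → after 1×micro: 9/2; S1 reads c0=9/2 → after 2×micro: 2 ⇒ (c0=9/2, c1=2)
macro 3: S0 reads c0=9/2 → after 1×micro: 27/4; S1 reads c0=27/4 → after 2×micro: 2 ⇒ (c0=27/4, c1=2)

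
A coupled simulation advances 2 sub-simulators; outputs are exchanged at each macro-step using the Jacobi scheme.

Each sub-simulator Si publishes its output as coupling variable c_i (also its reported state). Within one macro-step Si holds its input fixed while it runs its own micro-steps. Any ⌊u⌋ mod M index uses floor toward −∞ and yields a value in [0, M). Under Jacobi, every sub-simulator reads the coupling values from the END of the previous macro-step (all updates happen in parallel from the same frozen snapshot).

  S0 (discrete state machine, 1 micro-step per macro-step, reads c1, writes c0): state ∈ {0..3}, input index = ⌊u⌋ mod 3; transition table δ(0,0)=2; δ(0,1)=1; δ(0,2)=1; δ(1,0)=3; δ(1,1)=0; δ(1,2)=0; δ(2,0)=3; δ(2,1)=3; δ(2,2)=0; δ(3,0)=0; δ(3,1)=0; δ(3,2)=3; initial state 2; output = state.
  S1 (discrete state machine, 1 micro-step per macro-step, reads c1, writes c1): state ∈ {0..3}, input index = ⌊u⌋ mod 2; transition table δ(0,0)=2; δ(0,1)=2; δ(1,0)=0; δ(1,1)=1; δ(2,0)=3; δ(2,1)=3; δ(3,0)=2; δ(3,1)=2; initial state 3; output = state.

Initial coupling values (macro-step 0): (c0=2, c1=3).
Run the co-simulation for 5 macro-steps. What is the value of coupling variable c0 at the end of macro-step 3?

c0 at macro-step 3 = 0

macro 1: S0 reads c1=3 → after 1×micro: 3; S1 reads c1=3 → after 1×micro: 2 ⇒ (c0=3, c1=2)
macro 2: S0 reads c1=2 → after 1×micro: 3; S1 reads c1=2 → after 1×micro: 3 ⇒ (c0=3, c1=3)
macro 3: S0 reads c1=3 → after 1×micro: 0; S1 reads c1=3 → after 1×micro: 2 ⇒ (c0=0, c1=2)
macro 4: S0 reads c1=2 → after 1×micro: 1; S1 reads c1=2 → after 1×micro: 3 ⇒ (c0=1, c1=3)
macro 5: S0 reads c1=3 → after 1×micro: 3; S1 reads c1=3 → after 1×micro: 2 ⇒ (c0=3, c1=2)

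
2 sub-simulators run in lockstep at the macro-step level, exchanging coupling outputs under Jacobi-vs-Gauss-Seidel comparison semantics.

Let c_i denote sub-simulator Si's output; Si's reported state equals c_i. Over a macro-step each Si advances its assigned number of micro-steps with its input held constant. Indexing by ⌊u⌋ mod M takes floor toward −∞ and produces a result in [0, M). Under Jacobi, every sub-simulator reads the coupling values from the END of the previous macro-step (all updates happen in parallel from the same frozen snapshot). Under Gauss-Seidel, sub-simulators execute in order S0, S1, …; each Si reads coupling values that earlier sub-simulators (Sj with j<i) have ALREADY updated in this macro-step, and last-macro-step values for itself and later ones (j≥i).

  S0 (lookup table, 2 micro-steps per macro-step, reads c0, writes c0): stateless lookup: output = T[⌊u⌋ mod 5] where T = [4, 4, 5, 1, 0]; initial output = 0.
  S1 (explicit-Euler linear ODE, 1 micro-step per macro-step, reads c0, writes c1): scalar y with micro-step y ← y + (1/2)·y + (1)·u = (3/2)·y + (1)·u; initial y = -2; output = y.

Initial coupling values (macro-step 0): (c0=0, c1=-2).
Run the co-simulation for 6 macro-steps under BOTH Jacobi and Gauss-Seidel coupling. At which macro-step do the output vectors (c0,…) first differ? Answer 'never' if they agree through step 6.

[Jacobi] macro 1: S0 reads c0=0 → after 2×micro: 4; S1 reads c0=0 → after 1×micro: -3 ⇒ (c0=4, c1=-3)
[Jacobi] macro 2: S0 reads c0=4 → after 2×micro: 0; S1 reads c0=4 → after 1×micro: -1/2 ⇒ (c0=0, c1=-1/2)
[Jacobi] macro 3: S0 reads c0=0 → after 2×micro: 4; S1 reads c0=0 → after 1×micro: -3/4 ⇒ (c0=4, c1=-3/4)
[Jacobi] macro 4: S0 reads c0=4 → after 2×micro: 0; S1 reads c0=4 → after 1×micro: 23/8 ⇒ (c0=0, c1=23/8)
[Jacobi] macro 5: S0 reads c0=0 → after 2×micro: 4; S1 reads c0=0 → after 1×micro: 69/16 ⇒ (c0=4, c1=69/16)
[Jacobi] macro 6: S0 reads c0=4 → after 2×micro: 0; S1 reads c0=4 → after 1×micro: 335/32 ⇒ (c0=0, c1=335/32)
[Gauss-Seidel] macro 1: S0 reads c0=0 → after 2×micro: 4; S1 reads c0=4 → after 1×micro: 1 ⇒ (c0=4, c1=1)
[Gauss-Seidel] macro 2: S0 reads c0=4 → after 2×micro: 0; S1 reads c0=0 → after 1×micro: 3/2 ⇒ (c0=0, c1=3/2)
[Gauss-Seidel] macro 3: S0 reads c0=0 → after 2×micro: 4; S1 reads c0=4 → after 1×micro: 25/4 ⇒ (c0=4, c1=25/4)
[Gauss-Seidel] macro 4: S0 reads c0=4 → after 2×micro: 0; S1 reads c0=0 → after 1×micro: 75/8 ⇒ (c0=0, c1=75/8)
[Gauss-Seidel] macro 5: S0 reads c0=0 → after 2×micro: 4; S1 reads c0=4 → after 1×micro: 289/16 ⇒ (c0=4, c1=289/16)
[Gauss-Seidel] macro 6: S0 reads c0=4 → after 2×micro: 0; S1 reads c0=0 → after 1×micro: 867/32 ⇒ (c0=0, c1=867/32)

first divergence at macro-step: 1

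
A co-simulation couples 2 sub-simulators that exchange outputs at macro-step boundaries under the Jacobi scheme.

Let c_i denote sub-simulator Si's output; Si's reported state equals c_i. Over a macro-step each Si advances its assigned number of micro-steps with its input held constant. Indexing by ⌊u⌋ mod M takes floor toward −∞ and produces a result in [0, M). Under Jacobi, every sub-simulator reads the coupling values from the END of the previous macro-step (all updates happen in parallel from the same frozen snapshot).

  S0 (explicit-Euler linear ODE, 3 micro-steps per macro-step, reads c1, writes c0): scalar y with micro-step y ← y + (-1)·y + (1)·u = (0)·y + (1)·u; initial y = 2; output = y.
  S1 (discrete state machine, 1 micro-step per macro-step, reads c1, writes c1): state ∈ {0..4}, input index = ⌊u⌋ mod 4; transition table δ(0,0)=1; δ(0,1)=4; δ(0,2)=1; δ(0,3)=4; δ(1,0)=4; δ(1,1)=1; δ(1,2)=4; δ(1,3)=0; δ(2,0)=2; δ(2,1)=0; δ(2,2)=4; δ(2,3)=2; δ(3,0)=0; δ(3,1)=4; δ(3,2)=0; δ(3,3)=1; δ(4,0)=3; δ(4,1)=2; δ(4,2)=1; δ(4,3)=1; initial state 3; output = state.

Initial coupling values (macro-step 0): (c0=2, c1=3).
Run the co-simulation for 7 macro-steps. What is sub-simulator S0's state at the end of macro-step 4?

S0 state at macro-step 4 = 1

macro 1: S0 reads c1=3 → after 3×micro: 3; S1 reads c1=3 → after 1×micro: 1 ⇒ (c0=3, c1=1)
macro 2: S0 reads c1=1 → after 3×micro: 1; S1 reads c1=1 → after 1×micro: 1 ⇒ (c0=1, c1=1)
macro 3: S0 reads c1=1 → after 3×micro: 1; S1 reads c1=1 → after 1×micro: 1 ⇒ (c0=1, c1=1)
macro 4: S0 reads c1=1 → after 3×micro: 1; S1 reads c1=1 → after 1×micro: 1 ⇒ (c0=1, c1=1)
macro 5: S0 reads c1=1 → after 3×micro: 1; S1 reads c1=1 → after 1×micro: 1 ⇒ (c0=1, c1=1)
macro 6: S0 reads c1=1 → after 3×micro: 1; S1 reads c1=1 → after 1×micro: 1 ⇒ (c0=1, c1=1)
macro 7: S0 reads c1=1 → after 3×micro: 1; S1 reads c1=1 → after 1×micro: 1 ⇒ (c0=1, c1=1)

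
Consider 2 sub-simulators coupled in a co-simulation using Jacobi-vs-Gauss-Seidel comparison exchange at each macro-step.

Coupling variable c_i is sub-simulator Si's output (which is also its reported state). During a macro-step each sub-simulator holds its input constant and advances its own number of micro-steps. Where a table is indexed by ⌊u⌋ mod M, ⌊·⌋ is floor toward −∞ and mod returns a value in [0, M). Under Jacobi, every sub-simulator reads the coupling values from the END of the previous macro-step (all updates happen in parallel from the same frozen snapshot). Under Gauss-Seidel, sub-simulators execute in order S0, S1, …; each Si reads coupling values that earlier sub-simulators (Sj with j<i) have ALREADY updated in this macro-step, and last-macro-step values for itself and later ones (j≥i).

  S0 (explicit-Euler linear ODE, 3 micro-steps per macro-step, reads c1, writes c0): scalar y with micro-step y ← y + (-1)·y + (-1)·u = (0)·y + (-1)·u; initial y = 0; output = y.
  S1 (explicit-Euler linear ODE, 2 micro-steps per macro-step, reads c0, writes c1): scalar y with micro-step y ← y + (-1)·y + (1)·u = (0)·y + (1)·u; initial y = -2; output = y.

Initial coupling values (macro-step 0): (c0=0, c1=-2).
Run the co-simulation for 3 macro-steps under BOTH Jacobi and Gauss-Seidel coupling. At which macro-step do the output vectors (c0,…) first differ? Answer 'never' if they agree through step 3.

[Jacobi] macro 1: S0 reads c1=-2 → after 3×micro: 2; S1 reads c0=0 → after 2×micro: 0 ⇒ (c0=2, c1=0)
[Jacobi] macro 2: S0 reads c1=0 → after 3×micro: 0; S1 reads c0=2 → after 2×micro: 2 ⇒ (c0=0, c1=2)
[Jacobi] macro 3: S0 reads c1=2 → after 3×micro: -2; S1 reads c0=0 → after 2×micro: 0 ⇒ (c0=-2, c1=0)
[Gauss-Seidel] macro 1: S0 reads c1=-2 → after 3×micro: 2; S1 reads c0=2 → after 2×micro: 2 ⇒ (c0=2, c1=2)
[Gauss-Seidel] macro 2: S0 reads c1=2 → after 3×micro: -2; S1 reads c0=-2 → after 2×micro: -2 ⇒ (c0=-2, c1=-2)
[Gauss-Seidel] macro 3: S0 reads c1=-2 → after 3×micro: 2; S1 reads c0=2 → after 2×micro: 2 ⇒ (c0=2, c1=2)

first divergence at macro-step: 1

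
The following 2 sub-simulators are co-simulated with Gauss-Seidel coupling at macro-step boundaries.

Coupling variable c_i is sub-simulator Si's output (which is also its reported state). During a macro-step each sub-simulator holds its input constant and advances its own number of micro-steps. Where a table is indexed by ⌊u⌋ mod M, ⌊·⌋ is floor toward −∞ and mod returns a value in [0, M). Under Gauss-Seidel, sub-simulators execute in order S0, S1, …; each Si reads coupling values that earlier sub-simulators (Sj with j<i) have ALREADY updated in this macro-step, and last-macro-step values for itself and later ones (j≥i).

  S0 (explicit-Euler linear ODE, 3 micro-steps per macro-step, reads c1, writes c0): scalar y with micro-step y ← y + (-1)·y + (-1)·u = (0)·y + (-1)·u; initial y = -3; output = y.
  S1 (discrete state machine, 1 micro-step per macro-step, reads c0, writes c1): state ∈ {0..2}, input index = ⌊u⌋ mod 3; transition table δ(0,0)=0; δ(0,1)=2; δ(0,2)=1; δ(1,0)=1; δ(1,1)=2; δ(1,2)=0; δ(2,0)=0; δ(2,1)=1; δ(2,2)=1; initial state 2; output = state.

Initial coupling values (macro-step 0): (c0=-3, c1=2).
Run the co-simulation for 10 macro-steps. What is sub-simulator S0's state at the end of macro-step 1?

macro 1: S0 reads c1=2 → after 3×micro: -2; S1 reads c0=-2 → after 1×micro: 1 ⇒ (c0=-2, c1=1)
macro 2: S0 reads c1=1 → after 3×micro: -1; S1 reads c0=-1 → after 1×micro: 0 ⇒ (c0=-1, c1=0)
macro 3: S0 reads c1=0 → after 3×micro: 0; S1 reads c0=0 → after 1×micro: 0 ⇒ (c0=0, c1=0)
macro 4: S0 reads c1=0 → after 3×micro: 0; S1 reads c0=0 → after 1×micro: 0 ⇒ (c0=0, c1=0)
macro 5: S0 reads c1=0 → after 3×micro: 0; S1 reads c0=0 → after 1×micro: 0 ⇒ (c0=0, c1=0)
macro 6: S0 reads c1=0 → after 3×micro: 0; S1 reads c0=0 → after 1×micro: 0 ⇒ (c0=0, c1=0)
macro 7: S0 reads c1=0 → after 3×micro: 0; S1 reads c0=0 → after 1×micro: 0 ⇒ (c0=0, c1=0)
macro 8: S0 reads c1=0 → after 3×micro: 0; S1 reads c0=0 → after 1×micro: 0 ⇒ (c0=0, c1=0)
macro 9: S0 reads c1=0 → after 3×micro: 0; S1 reads c0=0 → after 1×micro: 0 ⇒ (c0=0, c1=0)
macro 10: S0 reads c1=0 → after 3×micro: 0; S1 reads c0=0 → after 1×micro: 0 ⇒ (c0=0, c1=0)

S0 state at macro-step 1 = -2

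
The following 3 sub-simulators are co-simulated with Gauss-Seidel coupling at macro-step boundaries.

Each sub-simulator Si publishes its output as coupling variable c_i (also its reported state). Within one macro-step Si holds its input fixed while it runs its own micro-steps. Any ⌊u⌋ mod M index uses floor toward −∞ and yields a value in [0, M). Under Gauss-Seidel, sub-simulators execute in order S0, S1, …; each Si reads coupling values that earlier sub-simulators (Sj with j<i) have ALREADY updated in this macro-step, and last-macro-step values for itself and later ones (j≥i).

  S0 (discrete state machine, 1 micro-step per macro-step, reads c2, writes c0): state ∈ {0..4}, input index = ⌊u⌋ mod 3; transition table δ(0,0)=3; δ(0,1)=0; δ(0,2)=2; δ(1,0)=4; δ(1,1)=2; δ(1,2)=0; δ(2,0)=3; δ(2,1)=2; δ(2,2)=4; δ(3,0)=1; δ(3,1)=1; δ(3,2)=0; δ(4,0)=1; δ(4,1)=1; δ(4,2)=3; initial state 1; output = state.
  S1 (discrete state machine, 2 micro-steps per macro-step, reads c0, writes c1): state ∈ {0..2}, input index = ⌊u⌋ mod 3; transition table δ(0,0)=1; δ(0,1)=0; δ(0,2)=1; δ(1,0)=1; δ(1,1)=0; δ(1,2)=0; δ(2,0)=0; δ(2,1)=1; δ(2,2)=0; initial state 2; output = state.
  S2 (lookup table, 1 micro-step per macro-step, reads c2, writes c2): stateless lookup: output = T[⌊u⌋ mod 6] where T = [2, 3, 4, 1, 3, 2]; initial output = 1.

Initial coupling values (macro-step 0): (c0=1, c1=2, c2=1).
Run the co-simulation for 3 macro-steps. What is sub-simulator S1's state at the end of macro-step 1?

S1 state at macro-step 1 = 1

macro 1: S0 reads c2=1 → after 1×micro: 2; S1 reads c0=2 → after 2×micro: 1; S2 reads c2=1 → after 1×micro: 3 ⇒ (c0=2, c1=1, c2=3)
macro 2: S0 reads c2=3 → after 1×micro: 3; S1 reads c0=3 → after 2×micro: 1; S2 reads c2=3 → after 1×micro: 1 ⇒ (c0=3, c1=1, c2=1)
macro 3: S0 reads c2=1 → after 1×micro: 1; S1 reads c0=1 → after 2×micro: 0; S2 reads c2=1 → after 1×micro: 3 ⇒ (c0=1, c1=0, c2=3)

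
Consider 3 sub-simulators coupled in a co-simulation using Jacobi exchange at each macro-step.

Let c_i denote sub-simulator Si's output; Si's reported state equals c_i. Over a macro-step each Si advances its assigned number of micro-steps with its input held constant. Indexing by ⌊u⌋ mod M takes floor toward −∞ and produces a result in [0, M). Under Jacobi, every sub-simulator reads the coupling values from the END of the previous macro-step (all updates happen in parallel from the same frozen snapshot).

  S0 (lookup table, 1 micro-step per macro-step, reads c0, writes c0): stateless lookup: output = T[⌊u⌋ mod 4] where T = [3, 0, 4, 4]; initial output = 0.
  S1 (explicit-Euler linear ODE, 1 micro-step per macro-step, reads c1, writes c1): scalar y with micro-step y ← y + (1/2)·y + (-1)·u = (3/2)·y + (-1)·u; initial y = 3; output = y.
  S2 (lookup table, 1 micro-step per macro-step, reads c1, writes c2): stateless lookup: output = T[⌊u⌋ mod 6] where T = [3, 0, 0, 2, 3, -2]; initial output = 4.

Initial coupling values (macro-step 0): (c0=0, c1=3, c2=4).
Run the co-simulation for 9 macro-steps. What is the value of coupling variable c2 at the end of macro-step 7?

macro 1: S0 reads c0=0 → after 1×micro: 3; S1 reads c1=3 → after 1×micro: 3/2; S2 reads c1=3 → after 1×micro: 2 ⇒ (c0=3, c1=3/2, c2=2)
macro 2: S0 reads c0=3 → after 1×micro: 4; S1 reads c1=3/2 → after 1×micro: 3/4; S2 reads c1=3/2 → after 1×micro: 0 ⇒ (c0=4, c1=3/4, c2=0)
macro 3: S0 reads c0=4 → after 1×micro: 3; S1 reads c1=3/4 → after 1×micro: 3/8; S2 reads c1=3/4 → after 1×micro: 3 ⇒ (c0=3, c1=3/8, c2=3)
macro 4: S0 reads c0=3 → after 1×micro: 4; S1 reads c1=3/8 → after 1×micro: 3/16; S2 reads c1=3/8 → after 1×micro: 3 ⇒ (c0=4, c1=3/16, c2=3)
macro 5: S0 reads c0=4 → after 1×micro: 3; S1 reads c1=3/16 → after 1×micro: 3/32; S2 reads c1=3/16 → after 1×micro: 3 ⇒ (c0=3, c1=3/32, c2=3)
macro 6: S0 reads c0=3 → after 1×micro: 4; S1 reads c1=3/32 → after 1×micro: 3/64; S2 reads c1=3/32 → after 1×micro: 3 ⇒ (c0=4, c1=3/64, c2=3)
macro 7: S0 reads c0=4 → after 1×micro: 3; S1 reads c1=3/64 → after 1×micro: 3/128; S2 reads c1=3/64 → after 1×micro: 3 ⇒ (c0=3, c1=3/128, c2=3)
macro 8: S0 reads c0=3 → after 1×micro: 4; S1 reads c1=3/128 → after 1×micro: 3/256; S2 reads c1=3/128 → after 1×micro: 3 ⇒ (c0=4, c1=3/256, c2=3)
macro 9: S0 reads c0=4 → after 1×micro: 3; S1 reads c1=3/256 → after 1×micro: 3/512; S2 reads c1=3/256 → after 1×micro: 3 ⇒ (c0=3, c1=3/512, c2=3)

c2 at macro-step 7 = 3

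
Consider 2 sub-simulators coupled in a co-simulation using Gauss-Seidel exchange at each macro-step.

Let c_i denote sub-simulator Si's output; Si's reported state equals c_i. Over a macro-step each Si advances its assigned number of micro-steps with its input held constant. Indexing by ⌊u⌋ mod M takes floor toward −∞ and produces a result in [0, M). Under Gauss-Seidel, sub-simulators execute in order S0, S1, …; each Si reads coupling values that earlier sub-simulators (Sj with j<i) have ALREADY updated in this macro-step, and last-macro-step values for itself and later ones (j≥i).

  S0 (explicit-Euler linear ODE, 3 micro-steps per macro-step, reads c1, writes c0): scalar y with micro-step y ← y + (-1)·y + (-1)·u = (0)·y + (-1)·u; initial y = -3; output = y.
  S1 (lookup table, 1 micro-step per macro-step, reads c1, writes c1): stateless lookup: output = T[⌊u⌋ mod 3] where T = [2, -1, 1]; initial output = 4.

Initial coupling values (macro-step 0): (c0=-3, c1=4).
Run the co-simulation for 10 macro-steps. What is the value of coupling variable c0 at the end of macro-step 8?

macro 1: S0 reads c1=4 → after 3×micro: -4; S1 reads c1=4 → after 1×micro: -1 ⇒ (c0=-4, c1=-1)
macro 2: S0 reads c1=-1 → after 3×micro: 1; S1 reads c1=-1 → after 1×micro: 1 ⇒ (c0=1, c1=1)
macro 3: S0 reads c1=1 → after 3×micro: -1; S1 reads c1=1 → after 1×micro: -1 ⇒ (c0=-1, c1=-1)
macro 4: S0 reads c1=-1 → after 3×micro: 1; S1 reads c1=-1 → after 1×micro: 1 ⇒ (c0=1, c1=1)
macro 5: S0 reads c1=1 → after 3×micro: -1; S1 reads c1=1 → after 1×micro: -1 ⇒ (c0=-1, c1=-1)
macro 6: S0 reads c1=-1 → after 3×micro: 1; S1 reads c1=-1 → after 1×micro: 1 ⇒ (c0=1, c1=1)
macro 7: S0 reads c1=1 → after 3×micro: -1; S1 reads c1=1 → after 1×micro: -1 ⇒ (c0=-1, c1=-1)
macro 8: S0 reads c1=-1 → after 3×micro: 1; S1 reads c1=-1 → after 1×micro: 1 ⇒ (c0=1, c1=1)
macro 9: S0 reads c1=1 → after 3×micro: -1; S1 reads c1=1 → after 1×micro: -1 ⇒ (c0=-1, c1=-1)
macro 10: S0 reads c1=-1 → after 3×micro: 1; S1 reads c1=-1 → after 1×micro: 1 ⇒ (c0=1, c1=1)

c0 at macro-step 8 = 1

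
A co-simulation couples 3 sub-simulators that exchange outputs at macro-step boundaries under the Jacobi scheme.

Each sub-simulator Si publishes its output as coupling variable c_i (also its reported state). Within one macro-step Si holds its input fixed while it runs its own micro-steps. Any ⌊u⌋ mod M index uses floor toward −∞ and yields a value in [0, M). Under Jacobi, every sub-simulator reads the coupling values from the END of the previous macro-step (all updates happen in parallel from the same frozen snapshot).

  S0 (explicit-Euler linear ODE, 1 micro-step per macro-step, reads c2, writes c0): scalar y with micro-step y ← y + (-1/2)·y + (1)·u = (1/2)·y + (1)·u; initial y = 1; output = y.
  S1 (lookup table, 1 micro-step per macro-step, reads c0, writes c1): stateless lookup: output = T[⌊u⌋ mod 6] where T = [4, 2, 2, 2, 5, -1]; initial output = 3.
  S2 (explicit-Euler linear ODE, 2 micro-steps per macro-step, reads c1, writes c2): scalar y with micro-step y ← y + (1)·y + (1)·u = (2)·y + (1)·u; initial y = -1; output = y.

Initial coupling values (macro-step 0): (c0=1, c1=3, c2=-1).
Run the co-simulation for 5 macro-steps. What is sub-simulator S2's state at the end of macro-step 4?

macro 1: S0 reads c2=-1 → after 1×micro: -1/2; S1 reads c0=1 → after 1×micro: 2; S2 reads c1=3 → after 2×micro: 5 ⇒ (c0=-1/2, c1=2, c2=5)
macro 2: S0 reads c2=5 → after 1×micro: 19/4; S1 reads c0=-1/2 → after 1×micro: -1; S2 reads c1=2 → after 2×micro: 26 ⇒ (c0=19/4, c1=-1, c2=26)
macro 3: S0 reads c2=26 → after 1×micro: 227/8; S1 reads c0=19/4 → after 1×micro: 5; S2 reads c1=-1 → after 2×micro: 101 ⇒ (c0=227/8, c1=5, c2=101)
macro 4: S0 reads c2=101 → after 1×micro: 1843/16; S1 reads c0=227/8 → after 1×micro: 5; S2 reads c1=5 → after 2×micro: 419 ⇒ (c0=1843/16, c1=5, c2=419)
macro 5: S0 reads c2=419 → after 1×micro: 15251/32; S1 reads c0=1843/16 → after 1×micro: 2; S2 reads c1=5 → after 2×micro: 1691 ⇒ (c0=15251/32, c1=2, c2=1691)

S2 state at macro-step 4 = 419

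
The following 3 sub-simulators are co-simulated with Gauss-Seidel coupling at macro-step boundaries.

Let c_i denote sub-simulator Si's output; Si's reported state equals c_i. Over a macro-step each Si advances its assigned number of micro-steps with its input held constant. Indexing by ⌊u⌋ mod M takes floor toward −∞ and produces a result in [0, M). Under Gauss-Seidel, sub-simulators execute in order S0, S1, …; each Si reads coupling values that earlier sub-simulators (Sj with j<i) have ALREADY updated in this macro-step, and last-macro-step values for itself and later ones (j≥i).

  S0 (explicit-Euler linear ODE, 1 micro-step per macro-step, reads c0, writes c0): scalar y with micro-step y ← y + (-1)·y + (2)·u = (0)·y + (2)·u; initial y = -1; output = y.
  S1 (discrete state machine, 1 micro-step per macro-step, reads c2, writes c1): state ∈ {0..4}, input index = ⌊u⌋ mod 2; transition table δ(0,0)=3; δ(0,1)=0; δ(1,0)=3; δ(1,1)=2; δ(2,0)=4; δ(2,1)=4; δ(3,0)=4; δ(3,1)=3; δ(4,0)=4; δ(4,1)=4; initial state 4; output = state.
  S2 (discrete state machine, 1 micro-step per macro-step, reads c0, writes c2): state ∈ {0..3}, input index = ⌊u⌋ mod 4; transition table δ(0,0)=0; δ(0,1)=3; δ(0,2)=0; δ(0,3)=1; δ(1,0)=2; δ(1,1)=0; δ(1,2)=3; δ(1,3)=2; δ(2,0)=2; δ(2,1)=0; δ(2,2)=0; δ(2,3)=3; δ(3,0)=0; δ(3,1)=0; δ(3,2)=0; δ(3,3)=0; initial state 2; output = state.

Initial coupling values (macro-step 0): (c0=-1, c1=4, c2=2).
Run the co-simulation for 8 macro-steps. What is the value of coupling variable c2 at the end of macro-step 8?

macro 1: S0 reads c0=-1 → after 1×micro: -2; S1 reads c2=2 → after 1×micro: 4; S2 reads c0=-2 → after 1×micro: 0 ⇒ (c0=-2, c1=4, c2=0)
macro 2: S0 reads c0=-2 → after 1×micro: -4; S1 reads c2=0 → after 1×micro: 4; S2 reads c0=-4 → after 1×micro: 0 ⇒ (c0=-4, c1=4, c2=0)
macro 3: S0 reads c0=-4 → after 1×micro: -8; S1 reads c2=0 → after 1×micro: 4; S2 reads c0=-8 → after 1×micro: 0 ⇒ (c0=-8, c1=4, c2=0)
macro 4: S0 reads c0=-8 → after 1×micro: -16; S1 reads c2=0 → after 1×micro: 4; S2 reads c0=-16 → after 1×micro: 0 ⇒ (c0=-16, c1=4, c2=0)
macro 5: S0 reads c0=-16 → after 1×micro: -32; S1 reads c2=0 → after 1×micro: 4; S2 reads c0=-32 → after 1×micro: 0 ⇒ (c0=-32, c1=4, c2=0)
macro 6: S0 reads c0=-32 → after 1×micro: -64; S1 reads c2=0 → after 1×micro: 4; S2 reads c0=-64 → after 1×micro: 0 ⇒ (c0=-64, c1=4, c2=0)
macro 7: S0 reads c0=-64 → after 1×micro: -128; S1 reads c2=0 → after 1×micro: 4; S2 reads c0=-128 → after 1×micro: 0 ⇒ (c0=-128, c1=4, c2=0)
macro 8: S0 reads c0=-128 → after 1×micro: -256; S1 reads c2=0 → after 1×micro: 4; S2 reads c0=-256 → after 1×micro: 0 ⇒ (c0=-256, c1=4, c2=0)

c2 at macro-step 8 = 0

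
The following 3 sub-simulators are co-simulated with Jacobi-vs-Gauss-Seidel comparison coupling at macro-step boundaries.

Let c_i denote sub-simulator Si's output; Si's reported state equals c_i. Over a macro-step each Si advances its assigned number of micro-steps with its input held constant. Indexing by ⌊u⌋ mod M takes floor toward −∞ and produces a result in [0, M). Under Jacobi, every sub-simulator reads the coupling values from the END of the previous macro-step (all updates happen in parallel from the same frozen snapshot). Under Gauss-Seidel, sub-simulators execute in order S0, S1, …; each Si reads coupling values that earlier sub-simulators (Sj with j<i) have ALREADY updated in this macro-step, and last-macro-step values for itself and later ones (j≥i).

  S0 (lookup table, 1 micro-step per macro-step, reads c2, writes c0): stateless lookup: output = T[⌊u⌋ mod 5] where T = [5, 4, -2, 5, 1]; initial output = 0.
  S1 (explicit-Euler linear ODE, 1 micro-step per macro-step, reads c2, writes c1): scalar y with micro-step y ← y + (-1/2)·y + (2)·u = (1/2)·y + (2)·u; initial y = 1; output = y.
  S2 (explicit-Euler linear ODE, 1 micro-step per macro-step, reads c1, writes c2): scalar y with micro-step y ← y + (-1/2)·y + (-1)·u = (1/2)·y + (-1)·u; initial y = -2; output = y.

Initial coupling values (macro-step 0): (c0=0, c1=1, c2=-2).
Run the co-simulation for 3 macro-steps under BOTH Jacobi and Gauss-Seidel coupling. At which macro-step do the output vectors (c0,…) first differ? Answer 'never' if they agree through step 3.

[Jacobi] macro 1: S0 reads c2=-2 → after 1×micro: 5; S1 reads c2=-2 → after 1×micro: -7/2; S2 reads c1=1 → after 1×micro: -2 ⇒ (c0=5, c1=-7/2, c2=-2)
[Jacobi] macro 2: S0 reads c2=-2 → after 1×micro: 5; S1 reads c2=-2 → after 1×micro: -23/4; S2 reads c1=-7/2 → after 1×micro: 5/2 ⇒ (c0=5, c1=-23/4, c2=5/2)
[Jacobi] macro 3: S0 reads c2=5/2 → after 1×micro: -2; S1 reads c2=5/2 → after 1×micro: 17/8; S2 reads c1=-23/4 → after 1×micro: 7 ⇒ (c0=-2, c1=17/8, c2=7)
[Gauss-Seidel] macro 1: S0 reads c2=-2 → after 1×micro: 5; S1 reads c2=-2 → after 1×micro: -7/2; S2 reads c1=-7/2 → after 1×micro: 5/2 ⇒ (c0=5, c1=-7/2, c2=5/2)
[Gauss-Seidel] macro 2: S0 reads c2=5/2 → after 1×micro: -2; S1 reads c2=5/2 → after 1×micro: 13/4; S2 reads c1=13/4 → after 1×micro: -2 ⇒ (c0=-2, c1=13/4, c2=-2)
[Gauss-Seidel] macro 3: S0 reads c2=-2 → after 1×micro: 5; S1 reads c2=-2 → after 1×micro: -19/8; S2 reads c1=-19/8 → after 1×micro: 11/8 ⇒ (c0=5, c1=-19/8, c2=11/8)

first divergence at macro-step: 1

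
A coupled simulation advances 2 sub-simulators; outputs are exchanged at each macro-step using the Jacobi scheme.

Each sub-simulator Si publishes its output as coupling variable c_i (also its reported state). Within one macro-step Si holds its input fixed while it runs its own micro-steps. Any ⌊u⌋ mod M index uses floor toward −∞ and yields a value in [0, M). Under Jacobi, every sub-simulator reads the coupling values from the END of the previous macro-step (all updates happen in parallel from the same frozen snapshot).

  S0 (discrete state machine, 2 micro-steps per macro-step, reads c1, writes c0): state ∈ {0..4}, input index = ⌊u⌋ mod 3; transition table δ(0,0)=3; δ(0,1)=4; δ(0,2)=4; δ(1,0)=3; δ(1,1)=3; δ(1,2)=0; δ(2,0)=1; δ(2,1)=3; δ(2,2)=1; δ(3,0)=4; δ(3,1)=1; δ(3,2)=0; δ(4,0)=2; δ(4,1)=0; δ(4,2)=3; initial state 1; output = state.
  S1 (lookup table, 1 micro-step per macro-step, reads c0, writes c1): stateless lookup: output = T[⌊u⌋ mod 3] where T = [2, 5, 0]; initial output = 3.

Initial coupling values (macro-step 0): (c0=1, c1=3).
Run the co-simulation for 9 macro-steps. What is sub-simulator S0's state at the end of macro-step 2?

S0 state at macro-step 2 = 0

macro 1: S0 reads c1=3 → after 2×micro: 4; S1 reads c0=1 → after 1×micro: 5 ⇒ (c0=4, c1=5)
macro 2: S0 reads c1=5 → after 2×micro: 0; S1 reads c0=4 → after 1×micro: 5 ⇒ (c0=0, c1=5)
macro 3: S0 reads c1=5 → after 2×micro: 3; S1 reads c0=0 → after 1×micro: 2 ⇒ (c0=3, c1=2)
macro 4: S0 reads c1=2 → after 2×micro: 4; S1 reads c0=3 → after 1×micro: 2 ⇒ (c0=4, c1=2)
macro 5: S0 reads c1=2 → after 2×micro: 0; S1 reads c0=4 → after 1×micro: 5 ⇒ (c0=0, c1=5)
macro 6: S0 reads c1=5 → after 2×micro: 3; S1 reads c0=0 → after 1×micro: 2 ⇒ (c0=3, c1=2)
macro 7: S0 reads c1=2 → after 2×micro: 4; S1 reads c0=3 → after 1×micro: 2 ⇒ (c0=4, c1=2)
macro 8: S0 reads c1=2 → after 2×micro: 0; S1 reads c0=4 → after 1×micro: 5 ⇒ (c0=0, c1=5)
macro 9: S0 reads c1=5 → after 2×micro: 3; S1 reads c0=0 → after 1×micro: 2 ⇒ (c0=3, c1=2)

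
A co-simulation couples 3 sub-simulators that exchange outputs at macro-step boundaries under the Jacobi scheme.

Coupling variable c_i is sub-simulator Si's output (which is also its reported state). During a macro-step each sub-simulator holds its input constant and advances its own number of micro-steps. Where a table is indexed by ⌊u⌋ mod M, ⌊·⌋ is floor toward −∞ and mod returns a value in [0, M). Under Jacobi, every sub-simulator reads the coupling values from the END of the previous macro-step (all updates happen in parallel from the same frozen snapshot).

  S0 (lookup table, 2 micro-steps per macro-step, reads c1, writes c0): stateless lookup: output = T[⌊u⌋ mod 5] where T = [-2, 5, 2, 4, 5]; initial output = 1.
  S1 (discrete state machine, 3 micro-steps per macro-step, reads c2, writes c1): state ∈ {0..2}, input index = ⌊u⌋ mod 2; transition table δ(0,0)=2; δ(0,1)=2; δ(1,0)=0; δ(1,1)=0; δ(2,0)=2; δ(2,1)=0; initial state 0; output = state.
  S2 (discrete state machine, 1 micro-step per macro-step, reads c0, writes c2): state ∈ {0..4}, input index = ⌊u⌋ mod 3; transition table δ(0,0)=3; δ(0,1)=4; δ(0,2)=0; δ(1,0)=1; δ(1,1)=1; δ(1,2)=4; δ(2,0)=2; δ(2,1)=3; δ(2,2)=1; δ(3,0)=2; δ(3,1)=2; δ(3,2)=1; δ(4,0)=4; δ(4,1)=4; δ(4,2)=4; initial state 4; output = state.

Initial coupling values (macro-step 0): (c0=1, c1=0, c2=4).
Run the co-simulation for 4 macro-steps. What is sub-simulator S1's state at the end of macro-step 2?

macro 1: S0 reads c1=0 → after 2×micro: -2; S1 reads c2=4 → after 3×micro: 2; S2 reads c0=1 → after 1×micro: 4 ⇒ (c0=-2, c1=2, c2=4)
macro 2: S0 reads c1=2 → after 2×micro: 2; S1 reads c2=4 → after 3×micro: 2; S2 reads c0=-2 → after 1×micro: 4 ⇒ (c0=2, c1=2, c2=4)
macro 3: S0 reads c1=2 → after 2×micro: 2; S1 reads c2=4 → after 3×micro: 2; S2 reads c0=2 → after 1×micro: 4 ⇒ (c0=2, c1=2, c2=4)
macro 4: S0 reads c1=2 → after 2×micro: 2; S1 reads c2=4 → after 3×micro: 2; S2 reads c0=2 → after 1×micro: 4 ⇒ (c0=2, c1=2, c2=4)

S1 state at macro-step 2 = 2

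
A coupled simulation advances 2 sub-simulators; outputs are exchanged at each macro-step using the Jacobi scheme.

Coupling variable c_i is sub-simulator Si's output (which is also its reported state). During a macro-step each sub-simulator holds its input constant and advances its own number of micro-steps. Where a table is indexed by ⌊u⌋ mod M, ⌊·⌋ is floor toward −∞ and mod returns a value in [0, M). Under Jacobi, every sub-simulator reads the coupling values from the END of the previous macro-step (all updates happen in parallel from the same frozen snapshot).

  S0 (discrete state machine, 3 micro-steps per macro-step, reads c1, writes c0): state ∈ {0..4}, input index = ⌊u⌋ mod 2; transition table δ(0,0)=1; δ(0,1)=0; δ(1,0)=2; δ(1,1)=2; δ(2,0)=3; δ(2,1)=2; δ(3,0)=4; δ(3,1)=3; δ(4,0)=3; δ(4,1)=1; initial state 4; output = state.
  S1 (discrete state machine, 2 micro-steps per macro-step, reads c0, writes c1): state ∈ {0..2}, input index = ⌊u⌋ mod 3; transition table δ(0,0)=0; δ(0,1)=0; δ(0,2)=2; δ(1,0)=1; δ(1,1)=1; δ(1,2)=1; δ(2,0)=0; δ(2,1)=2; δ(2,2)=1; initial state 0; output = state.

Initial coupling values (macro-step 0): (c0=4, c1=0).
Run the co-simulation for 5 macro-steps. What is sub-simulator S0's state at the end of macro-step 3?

macro 1: S0 reads c1=0 → after 3×micro: 3; S1 reads c0=4 → after 2×micro: 0 ⇒ (c0=3, c1=0)
macro 2: S0 reads c1=0 → after 3×micro: 4; S1 reads c0=3 → after 2×micro: 0 ⇒ (c0=4, c1=0)
macro 3: S0 reads c1=0 → after 3×micro: 3; S1 reads c0=4 → after 2×micro: 0 ⇒ (c0=3, c1=0)
macro 4: S0 reads c1=0 → after 3×micro: 4; S1 reads c0=3 → after 2×micro: 0 ⇒ (c0=4, c1=0)
macro 5: S0 reads c1=0 → after 3×micro: 3; S1 reads c0=4 → after 2×micro: 0 ⇒ (c0=3, c1=0)

S0 state at macro-step 3 = 3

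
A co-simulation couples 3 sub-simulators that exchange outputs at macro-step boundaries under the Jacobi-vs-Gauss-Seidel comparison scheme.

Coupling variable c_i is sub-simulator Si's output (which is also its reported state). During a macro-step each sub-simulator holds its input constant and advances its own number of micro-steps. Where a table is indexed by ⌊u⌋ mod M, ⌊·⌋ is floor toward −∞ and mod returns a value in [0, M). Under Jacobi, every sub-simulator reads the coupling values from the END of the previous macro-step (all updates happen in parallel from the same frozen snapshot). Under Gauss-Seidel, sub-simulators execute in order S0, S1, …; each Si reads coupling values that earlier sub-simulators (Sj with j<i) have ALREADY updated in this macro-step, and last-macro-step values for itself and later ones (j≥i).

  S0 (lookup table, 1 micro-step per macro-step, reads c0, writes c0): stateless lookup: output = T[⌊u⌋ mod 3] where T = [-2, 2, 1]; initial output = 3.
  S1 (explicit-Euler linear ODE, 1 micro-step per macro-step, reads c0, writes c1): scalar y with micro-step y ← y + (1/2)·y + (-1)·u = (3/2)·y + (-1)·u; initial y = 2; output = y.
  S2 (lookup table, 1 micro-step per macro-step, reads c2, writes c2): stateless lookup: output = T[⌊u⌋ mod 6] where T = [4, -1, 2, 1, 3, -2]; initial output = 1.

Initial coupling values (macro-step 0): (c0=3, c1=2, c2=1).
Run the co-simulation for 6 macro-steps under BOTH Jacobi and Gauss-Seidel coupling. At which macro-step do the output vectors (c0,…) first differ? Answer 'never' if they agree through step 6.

first divergence at macro-step: 1

[Jacobi] macro 1: S0 reads c0=3 → after 1×micro: -2; S1 reads c0=3 → after 1×micro: 0; S2 reads c2=1 → after 1×micro: -1 ⇒ (c0=-2, c1=0, c2=-1)
[Jacobi] macro 2: S0 reads c0=-2 → after 1×micro: 2; S1 reads c0=-2 → after 1×micro: 2; S2 reads c2=-1 → after 1×micro: -2 ⇒ (c0=2, c1=2, c2=-2)
[Jacobi] macro 3: S0 reads c0=2 → after 1×micro: 1; S1 reads c0=2 → after 1×micro: 1; S2 reads c2=-2 → after 1×micro: 3 ⇒ (c0=1, c1=1, c2=3)
[Jacobi] macro 4: S0 reads c0=1 → after 1×micro: 2; S1 reads c0=1 → after 1×micro: 1/2; S2 reads c2=3 → after 1×micro: 1 ⇒ (c0=2, c1=1/2, c2=1)
[Jacobi] macro 5: S0 reads c0=2 → after 1×micro: 1; S1 reads c0=2 → after 1×micro: -5/4; S2 reads c2=1 → after 1×micro: -1 ⇒ (c0=1, c1=-5/4, c2=-1)
[Jacobi] macro 6: S0 reads c0=1 → after 1×micro: 2; S1 reads c0=1 → after 1×micro: -23/8; S2 reads c2=-1 → after 1×micro: -2 ⇒ (c0=2, c1=-23/8, c2=-2)
[Gauss-Seidel] macro 1: S0 reads c0=3 → after 1×micro: -2; S1 reads c0=-2 → after 1×micro: 5; S2 reads c2=1 → after 1×micro: -1 ⇒ (c0=-2, c1=5, c2=-1)
[Gauss-Seidel] macro 2: S0 reads c0=-2 → after 1×micro: 2; S1 reads c0=2 → after 1×micro: 11/2; S2 reads c2=-1 → after 1×micro: -2 ⇒ (c0=2, c1=11/2, c2=-2)
[Gauss-Seidel] macro 3: S0 reads c0=2 → after 1×micro: 1; S1 reads c0=1 → after 1×micro: 29/4; S2 reads c2=-2 → after 1×micro: 3 ⇒ (c0=1, c1=29/4, c2=3)
[Gauss-Seidel] macro 4: S0 reads c0=1 → after 1×micro: 2; S1 reads c0=2 → after 1×micro: 71/8; S2 reads c2=3 → after 1×micro: 1 ⇒ (c0=2, c1=71/8, c2=1)
[Gauss-Seidel] macro 5: S0 reads c0=2 → after 1×micro: 1; S1 reads c0=1 → after 1×micro: 197/16; S2 reads c2=1 → after 1×micro: -1 ⇒ (c0=1, c1=197/16, c2=-1)
[Gauss-Seidel] macro 6: S0 reads c0=1 → after 1×micro: 2; S1 reads c0=2 → after 1×micro: 527/32; S2 reads c2=-1 → after 1×micro: -2 ⇒ (c0=2, c1=527/32, c2=-2)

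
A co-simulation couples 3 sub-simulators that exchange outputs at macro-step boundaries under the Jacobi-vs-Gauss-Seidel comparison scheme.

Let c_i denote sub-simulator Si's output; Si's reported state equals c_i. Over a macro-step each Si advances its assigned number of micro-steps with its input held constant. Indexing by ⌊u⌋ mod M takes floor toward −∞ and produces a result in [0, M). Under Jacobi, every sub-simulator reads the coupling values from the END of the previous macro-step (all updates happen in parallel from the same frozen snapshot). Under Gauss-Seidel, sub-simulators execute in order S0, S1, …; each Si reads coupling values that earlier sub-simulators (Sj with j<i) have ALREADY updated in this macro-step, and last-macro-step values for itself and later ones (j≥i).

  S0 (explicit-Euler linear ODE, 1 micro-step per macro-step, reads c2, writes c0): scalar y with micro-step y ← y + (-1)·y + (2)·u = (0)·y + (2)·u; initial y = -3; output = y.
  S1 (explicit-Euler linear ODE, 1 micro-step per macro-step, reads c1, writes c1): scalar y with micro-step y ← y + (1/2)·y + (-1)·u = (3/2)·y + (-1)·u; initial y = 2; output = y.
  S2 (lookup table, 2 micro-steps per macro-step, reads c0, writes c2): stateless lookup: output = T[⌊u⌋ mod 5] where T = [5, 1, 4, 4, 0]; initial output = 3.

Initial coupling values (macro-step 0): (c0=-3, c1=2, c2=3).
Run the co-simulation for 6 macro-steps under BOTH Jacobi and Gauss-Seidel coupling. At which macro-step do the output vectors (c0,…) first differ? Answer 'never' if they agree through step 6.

[Jacobi] macro 1: S0 reads c2=3 → after 1×micro: 6; S1 reads c1=2 → after 1×micro: 1; S2 reads c0=-3 → after 2×micro: 4 ⇒ (c0=6, c1=1, c2=4)
[Jacobi] macro 2: S0 reads c2=4 → after 1×micro: 8; S1 reads c1=1 → after 1×micro: 1/2; S2 reads c0=6 → after 2×micro: 1 ⇒ (c0=8, c1=1/2, c2=1)
[Jacobi] macro 3: S0 reads c2=1 → after 1×micro: 2; S1 reads c1=1/2 → after 1×micro: 1/4; S2 reads c0=8 → after 2×micro: 4 ⇒ (c0=2, c1=1/4, c2=4)
[Jacobi] macro 4: S0 reads c2=4 → after 1×micro: 8; S1 reads c1=1/4 → after 1×micro: 1/8; S2 reads c0=2 → after 2×micro: 4 ⇒ (c0=8, c1=1/8, c2=4)
[Jacobi] macro 5: S0 reads c2=4 → after 1×micro: 8; S1 reads c1=1/8 → after 1×micro: 1/16; S2 reads c0=8 → after 2×micro: 4 ⇒ (c0=8, c1=1/16, c2=4)
[Jacobi] macro 6: S0 reads c2=4 → after 1×micro: 8; S1 reads c1=1/16 → after 1×micro: 1/32; S2 reads c0=8 → after 2×micro: 4 ⇒ (c0=8, c1=1/32, c2=4)
[Gauss-Seidel] macro 1: S0 reads c2=3 → after 1×micro: 6; S1 reads c1=2 → after 1×micro: 1; S2 reads c0=6 → after 2×micro: 1 ⇒ (c0=6, c1=1, c2=1)
[Gauss-Seidel] macro 2: S0 reads c2=1 → after 1×micro: 2; S1 reads c1=1 → after 1×micro: 1/2; S2 reads c0=2 → after 2×micro: 4 ⇒ (c0=2, c1=1/2, c2=4)
[Gauss-Seidel] macro 3: S0 reads c2=4 → after 1×micro: 8; S1 reads c1=1/2 → after 1×micro: 1/4; S2 reads c0=8 → after 2×micro: 4 ⇒ (c0=8, c1=1/4, c2=4)
[Gauss-Seidel] macro 4: S0 reads c2=4 → after 1×micro: 8; S1 reads c1=1/4 → after 1×micro: 1/8; S2 reads c0=8 → after 2×micro: 4 ⇒ (c0=8, c1=1/8, c2=4)
[Gauss-Seidel] macro 5: S0 reads c2=4 → after 1×micro: 8; S1 reads c1=1/8 → after 1×micro: 1/16; S2 reads c0=8 → after 2×micro: 4 ⇒ (c0=8, c1=1/16, c2=4)
[Gauss-Seidel] macro 6: S0 reads c2=4 → after 1×micro: 8; S1 reads c1=1/16 → after 1×micro: 1/32; S2 reads c0=8 → after 2×micro: 4 ⇒ (c0=8, c1=1/32, c2=4)

first divergence at macro-step: 1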